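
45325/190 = 238 + 21/38=238.55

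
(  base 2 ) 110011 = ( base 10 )51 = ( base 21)29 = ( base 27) 1O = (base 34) 1H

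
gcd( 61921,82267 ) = 1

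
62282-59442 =2840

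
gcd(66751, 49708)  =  1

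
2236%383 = 321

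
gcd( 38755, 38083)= 1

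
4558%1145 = 1123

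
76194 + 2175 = 78369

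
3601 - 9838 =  - 6237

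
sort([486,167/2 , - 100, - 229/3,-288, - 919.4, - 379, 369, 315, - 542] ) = [ - 919.4, - 542, - 379, - 288 , - 100  , - 229/3, 167/2, 315,369, 486 ] 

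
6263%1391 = 699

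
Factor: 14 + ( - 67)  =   - 53 =- 53^1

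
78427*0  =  0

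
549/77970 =183/25990 = 0.01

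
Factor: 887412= 2^2*3^1*73951^1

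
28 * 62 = 1736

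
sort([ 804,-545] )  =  [ - 545,804]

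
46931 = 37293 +9638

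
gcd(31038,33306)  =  42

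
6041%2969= 103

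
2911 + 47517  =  50428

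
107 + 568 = 675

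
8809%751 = 548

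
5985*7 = 41895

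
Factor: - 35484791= - 23^2 * 67079^1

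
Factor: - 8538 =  - 2^1*3^1*1423^1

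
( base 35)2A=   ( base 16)50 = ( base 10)80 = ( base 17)4C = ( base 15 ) 55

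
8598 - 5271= 3327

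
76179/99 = 769 + 16/33= 769.48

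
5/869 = 5/869 = 0.01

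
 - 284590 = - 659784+375194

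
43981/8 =5497 + 5/8 = 5497.62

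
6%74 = 6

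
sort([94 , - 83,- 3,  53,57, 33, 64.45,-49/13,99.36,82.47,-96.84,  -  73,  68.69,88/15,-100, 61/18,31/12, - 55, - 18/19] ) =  [ - 100  , -96.84, - 83 ,- 73, - 55, - 49/13,-3, - 18/19, 31/12,61/18 , 88/15 , 33,53,57, 64.45 , 68.69, 82.47, 94, 99.36]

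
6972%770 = 42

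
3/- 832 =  - 3/832 = - 0.00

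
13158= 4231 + 8927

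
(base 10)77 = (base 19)41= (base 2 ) 1001101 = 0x4D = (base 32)2d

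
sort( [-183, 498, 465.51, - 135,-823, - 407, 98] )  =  [-823, - 407, - 183,- 135, 98,465.51, 498]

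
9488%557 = 19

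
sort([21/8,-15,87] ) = [  -  15, 21/8,87] 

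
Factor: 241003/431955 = 3^( -2) * 5^( - 1 ) * 7^1  *29^( - 1 ) * 331^( - 1)  *34429^1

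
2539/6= 423 +1/6  =  423.17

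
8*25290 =202320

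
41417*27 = 1118259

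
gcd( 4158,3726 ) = 54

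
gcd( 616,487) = 1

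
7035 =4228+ 2807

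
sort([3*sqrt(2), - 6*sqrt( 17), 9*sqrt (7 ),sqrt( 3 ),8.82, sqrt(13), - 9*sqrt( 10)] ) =[ - 9*sqrt( 10 ),-6*sqrt( 17), sqrt(3), sqrt (13),3*sqrt(2), 8.82, 9*sqrt( 7)] 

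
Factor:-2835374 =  - 2^1*397^1*3571^1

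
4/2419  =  4/2419 = 0.00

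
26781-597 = 26184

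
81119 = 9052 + 72067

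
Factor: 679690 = 2^1*5^1*11^1*37^1*167^1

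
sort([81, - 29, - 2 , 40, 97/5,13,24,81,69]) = [ - 29,- 2,13,97/5,24, 40,69,  81 , 81 ]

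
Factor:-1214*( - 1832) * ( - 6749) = -15010099952 =- 2^4 * 17^1*229^1*397^1 * 607^1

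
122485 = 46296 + 76189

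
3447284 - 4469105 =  - 1021821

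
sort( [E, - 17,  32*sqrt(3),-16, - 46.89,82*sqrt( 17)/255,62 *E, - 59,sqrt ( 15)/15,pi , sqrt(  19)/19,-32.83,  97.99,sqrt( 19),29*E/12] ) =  [-59, - 46.89,-32.83, - 17,-16,sqrt(19 ) /19,sqrt(15)/15 , 82 * sqrt( 17 ) /255,E , pi,sqrt( 19 ),29*E/12, 32 * sqrt( 3 ),97.99,62 * E ]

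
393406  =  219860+173546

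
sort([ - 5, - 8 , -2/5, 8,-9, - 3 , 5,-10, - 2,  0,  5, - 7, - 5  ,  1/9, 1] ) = [ - 10, - 9,-8, - 7, - 5,-5, - 3,-2,  -  2/5,0,1/9,1, 5, 5, 8]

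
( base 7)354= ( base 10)186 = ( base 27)6O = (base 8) 272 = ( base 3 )20220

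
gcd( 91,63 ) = 7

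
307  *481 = 147667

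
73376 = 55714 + 17662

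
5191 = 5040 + 151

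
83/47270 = 83/47270 = 0.00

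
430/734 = 215/367=0.59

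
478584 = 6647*72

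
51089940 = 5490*9306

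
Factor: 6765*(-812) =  - 5493180 = - 2^2*3^1*5^1*7^1*11^1*29^1 *41^1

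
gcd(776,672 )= 8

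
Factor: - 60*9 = -2^2*3^3*5^1 = - 540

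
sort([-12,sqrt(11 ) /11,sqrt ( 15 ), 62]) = [  -  12,sqrt(11 ) /11,sqrt(15),62]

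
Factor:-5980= -2^2 * 5^1*13^1*23^1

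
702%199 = 105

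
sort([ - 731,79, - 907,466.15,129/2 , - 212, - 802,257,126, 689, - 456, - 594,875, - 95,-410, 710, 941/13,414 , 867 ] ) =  [ - 907, - 802, - 731,- 594,-456, - 410, - 212, - 95,129/2  ,  941/13,79,126,257,414,466.15, 689, 710, 867,  875]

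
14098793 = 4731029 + 9367764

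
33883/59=33883/59= 574.29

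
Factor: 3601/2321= 11^ ( - 1)*13^1*211^( - 1)*277^1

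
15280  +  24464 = 39744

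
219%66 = 21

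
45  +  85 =130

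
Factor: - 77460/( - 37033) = 2^2*3^1*5^1*29^(  -  1 )*1277^( - 1)*1291^1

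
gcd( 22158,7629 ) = 3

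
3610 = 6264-2654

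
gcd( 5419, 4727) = 1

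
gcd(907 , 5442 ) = 907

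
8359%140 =99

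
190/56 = 95/28 = 3.39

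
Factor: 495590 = 2^1*5^1*49559^1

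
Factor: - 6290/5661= - 10/9= - 2^1*3^(-2) * 5^1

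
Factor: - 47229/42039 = -91/81 = -  3^( - 4)*7^1*  13^1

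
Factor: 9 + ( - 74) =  - 65 = - 5^1 * 13^1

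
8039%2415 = 794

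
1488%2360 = 1488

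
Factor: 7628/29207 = 2^2 * 1907^1*29207^( - 1)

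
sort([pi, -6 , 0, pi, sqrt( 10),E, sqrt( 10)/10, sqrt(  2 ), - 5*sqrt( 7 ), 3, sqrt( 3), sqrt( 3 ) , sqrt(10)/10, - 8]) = [ - 5*sqrt( 7 ) ,  -  8, - 6, 0,sqrt( 10)/10 , sqrt( 10 )/10,sqrt(2 ), sqrt( 3),  sqrt( 3), E , 3, pi,pi , sqrt(10)]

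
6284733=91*69063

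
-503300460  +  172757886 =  - 330542574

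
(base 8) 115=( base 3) 2212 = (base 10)77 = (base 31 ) 2F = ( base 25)32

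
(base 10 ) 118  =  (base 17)6g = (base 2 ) 1110110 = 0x76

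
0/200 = 0 = 0.00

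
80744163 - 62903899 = 17840264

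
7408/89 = 7408/89 = 83.24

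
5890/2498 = 2 + 447/1249 = 2.36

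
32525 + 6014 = 38539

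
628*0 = 0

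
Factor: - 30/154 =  - 15/77 = - 3^1*5^1*7^(-1)*11^ (-1)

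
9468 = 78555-69087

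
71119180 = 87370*814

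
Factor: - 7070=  - 2^1*5^1*7^1*101^1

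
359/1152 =359/1152 = 0.31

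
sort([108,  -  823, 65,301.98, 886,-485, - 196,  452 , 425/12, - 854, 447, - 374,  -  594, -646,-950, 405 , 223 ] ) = [ -950, - 854,  -  823, - 646,  -  594,  -  485, - 374, - 196 , 425/12, 65,108, 223, 301.98, 405,447, 452 , 886 ] 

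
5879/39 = 5879/39= 150.74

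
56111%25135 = 5841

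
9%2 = 1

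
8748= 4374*2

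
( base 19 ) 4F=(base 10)91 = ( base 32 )2R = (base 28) 37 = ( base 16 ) 5B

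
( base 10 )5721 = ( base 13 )27b1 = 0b1011001011001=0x1659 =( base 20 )e61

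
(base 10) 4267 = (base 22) 8hl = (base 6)31431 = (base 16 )10AB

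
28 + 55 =83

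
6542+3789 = 10331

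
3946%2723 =1223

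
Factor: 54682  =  2^1*19^1*1439^1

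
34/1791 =34/1791 = 0.02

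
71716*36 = 2581776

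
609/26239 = 609/26239  =  0.02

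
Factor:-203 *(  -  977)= 7^1 * 29^1*977^1 = 198331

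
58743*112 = 6579216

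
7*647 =4529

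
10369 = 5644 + 4725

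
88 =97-9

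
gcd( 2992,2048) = 16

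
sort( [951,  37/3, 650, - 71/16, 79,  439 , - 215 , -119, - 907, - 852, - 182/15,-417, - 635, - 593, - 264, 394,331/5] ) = [ - 907, - 852, - 635 , - 593, - 417, - 264, - 215, - 119, - 182/15, - 71/16, 37/3, 331/5, 79, 394, 439, 650, 951]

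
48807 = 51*957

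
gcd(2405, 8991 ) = 37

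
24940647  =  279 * 89393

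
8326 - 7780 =546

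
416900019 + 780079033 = 1196979052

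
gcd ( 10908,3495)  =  3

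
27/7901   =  27/7901 =0.00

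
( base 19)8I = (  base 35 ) 4u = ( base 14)c2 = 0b10101010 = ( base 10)170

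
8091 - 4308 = 3783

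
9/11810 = 9/11810= 0.00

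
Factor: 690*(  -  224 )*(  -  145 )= 2^6*3^1*5^2*7^1*23^1*29^1 = 22411200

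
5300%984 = 380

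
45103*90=4059270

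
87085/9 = 9676 + 1/9=9676.11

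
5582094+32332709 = 37914803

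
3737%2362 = 1375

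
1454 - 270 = 1184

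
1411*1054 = 1487194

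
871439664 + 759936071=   1631375735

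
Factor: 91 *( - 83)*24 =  - 2^3*3^1*7^1* 13^1 *83^1 = -181272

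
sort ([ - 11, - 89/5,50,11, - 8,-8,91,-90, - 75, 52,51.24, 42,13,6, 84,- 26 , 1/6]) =[ - 90, - 75, - 26,  -  89/5,-11, - 8, - 8, 1/6,6,11,13,42,50,51.24,52, 84,91]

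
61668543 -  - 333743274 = 395411817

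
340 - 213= 127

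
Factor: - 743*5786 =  - 2^1*11^1*263^1*743^1 = - 4298998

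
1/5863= 1/5863= 0.00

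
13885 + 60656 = 74541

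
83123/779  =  83123/779= 106.70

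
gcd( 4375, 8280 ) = 5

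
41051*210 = 8620710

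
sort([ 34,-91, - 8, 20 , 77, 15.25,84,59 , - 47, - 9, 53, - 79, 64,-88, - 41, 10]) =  [-91, - 88 , - 79, - 47, -41, - 9,-8,10,  15.25,20, 34,53, 59,64,77, 84 ] 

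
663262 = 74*8963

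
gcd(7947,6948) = 9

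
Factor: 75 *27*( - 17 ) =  - 3^4*5^2*17^1 = -34425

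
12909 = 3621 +9288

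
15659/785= 15659/785 = 19.95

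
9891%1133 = 827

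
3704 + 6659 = 10363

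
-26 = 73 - 99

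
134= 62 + 72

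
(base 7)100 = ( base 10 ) 49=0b110001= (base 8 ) 61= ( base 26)1N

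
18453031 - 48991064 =-30538033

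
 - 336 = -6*56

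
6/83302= 3/41651 = 0.00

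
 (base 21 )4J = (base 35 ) 2x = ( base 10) 103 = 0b1100111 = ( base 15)6d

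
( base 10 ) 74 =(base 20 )3E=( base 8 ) 112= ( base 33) 28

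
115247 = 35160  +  80087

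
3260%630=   110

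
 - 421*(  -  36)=15156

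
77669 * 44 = 3417436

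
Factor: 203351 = 203351^1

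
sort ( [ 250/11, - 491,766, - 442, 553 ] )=[-491, - 442,  250/11,  553 , 766 ] 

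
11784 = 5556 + 6228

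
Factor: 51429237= 3^1*79^1*217001^1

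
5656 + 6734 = 12390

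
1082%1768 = 1082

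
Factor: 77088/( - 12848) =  - 2^1*3^1  =  - 6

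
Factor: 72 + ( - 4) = 68 =2^2*17^1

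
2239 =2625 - 386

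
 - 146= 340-486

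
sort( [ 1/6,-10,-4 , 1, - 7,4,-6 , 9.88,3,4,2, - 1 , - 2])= [-10,-7, - 6, - 4, - 2, - 1,1/6, 1 , 2, 3,  4,  4 , 9.88 ] 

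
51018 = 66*773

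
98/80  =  1+9/40 = 1.23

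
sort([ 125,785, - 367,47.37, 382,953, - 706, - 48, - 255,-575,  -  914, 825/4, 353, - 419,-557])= [-914, - 706,  -  575, - 557,-419, - 367,-255,- 48, 47.37,125, 825/4,353, 382, 785, 953 ]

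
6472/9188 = 1618/2297 = 0.70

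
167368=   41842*4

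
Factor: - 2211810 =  - 2^1*3^1*5^1 * 73727^1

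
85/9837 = 85/9837 = 0.01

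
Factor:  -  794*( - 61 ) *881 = 42670354 = 2^1*61^1*397^1* 881^1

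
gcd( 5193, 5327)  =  1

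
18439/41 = 18439/41 = 449.73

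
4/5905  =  4/5905= 0.00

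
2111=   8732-6621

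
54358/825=54358/825=65.89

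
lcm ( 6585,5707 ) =85605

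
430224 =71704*6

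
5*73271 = 366355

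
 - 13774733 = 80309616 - 94084349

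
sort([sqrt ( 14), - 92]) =[ - 92 , sqrt( 14) ]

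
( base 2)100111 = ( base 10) 39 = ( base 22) 1H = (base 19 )21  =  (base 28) 1b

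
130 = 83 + 47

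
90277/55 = 8207/5 = 1641.40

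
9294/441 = 21 + 11/147  =  21.07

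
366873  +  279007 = 645880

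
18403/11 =1673= 1673.00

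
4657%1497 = 166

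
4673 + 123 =4796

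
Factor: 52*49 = 2548 = 2^2 * 7^2*13^1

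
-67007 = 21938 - 88945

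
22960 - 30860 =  - 7900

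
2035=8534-6499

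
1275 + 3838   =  5113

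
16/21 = 16/21= 0.76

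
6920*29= 200680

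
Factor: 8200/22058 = 2^2*5^2*269^( - 1)= 100/269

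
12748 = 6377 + 6371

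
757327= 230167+527160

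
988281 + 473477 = 1461758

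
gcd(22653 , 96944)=1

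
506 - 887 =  - 381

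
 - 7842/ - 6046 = 3921/3023 = 1.30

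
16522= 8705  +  7817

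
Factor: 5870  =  2^1*5^1 * 587^1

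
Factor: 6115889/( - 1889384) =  - 2^( - 3 )*7^( - 1)*13^1 * 33739^( - 1 )*470453^1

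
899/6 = 149 + 5/6 = 149.83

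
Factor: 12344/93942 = 2^2*3^(  -  2 )*17^(  -  1)*307^( - 1)*1543^1 = 6172/46971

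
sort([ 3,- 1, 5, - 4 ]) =[ - 4 , - 1,3,5 ]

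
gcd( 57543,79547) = 1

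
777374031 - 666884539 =110489492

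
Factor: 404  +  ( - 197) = 207 = 3^2* 23^1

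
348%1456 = 348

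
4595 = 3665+930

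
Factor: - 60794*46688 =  - 2^6*113^1 * 269^1*1459^1 = - 2838350272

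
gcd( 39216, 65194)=2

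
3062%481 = 176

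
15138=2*7569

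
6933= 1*6933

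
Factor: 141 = 3^1*47^1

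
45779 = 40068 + 5711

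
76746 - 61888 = 14858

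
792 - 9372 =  - 8580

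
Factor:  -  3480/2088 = - 3^( - 1 )*5^1 = - 5/3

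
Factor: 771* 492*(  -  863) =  -2^2*3^2*41^1 * 257^1*863^1 = - 327363516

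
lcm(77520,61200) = 1162800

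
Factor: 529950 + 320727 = 3^1*103^1*2753^1 = 850677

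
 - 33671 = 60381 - 94052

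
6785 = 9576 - 2791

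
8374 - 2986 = 5388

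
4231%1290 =361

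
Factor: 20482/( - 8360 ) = - 49/20 = - 2^( - 2)*5^( - 1 )*7^2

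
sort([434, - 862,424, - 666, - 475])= [ - 862, - 666,-475,  424, 434] 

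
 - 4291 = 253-4544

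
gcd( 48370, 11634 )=14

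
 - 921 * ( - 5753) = 5298513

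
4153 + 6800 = 10953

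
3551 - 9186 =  - 5635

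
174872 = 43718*4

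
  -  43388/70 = - 620 + 6/35 = - 619.83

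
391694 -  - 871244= 1262938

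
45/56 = 45/56  =  0.80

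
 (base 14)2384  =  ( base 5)144232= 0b1100000110000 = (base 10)6192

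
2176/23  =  94+14/23 = 94.61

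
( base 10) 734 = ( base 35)ky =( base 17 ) 293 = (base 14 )3A6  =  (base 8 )1336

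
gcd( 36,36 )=36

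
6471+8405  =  14876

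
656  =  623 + 33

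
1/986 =1/986 =0.00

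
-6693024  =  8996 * ( - 744)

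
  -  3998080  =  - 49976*80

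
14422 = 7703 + 6719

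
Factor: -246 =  - 2^1*3^1*41^1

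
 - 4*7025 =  - 28100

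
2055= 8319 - 6264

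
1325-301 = 1024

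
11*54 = 594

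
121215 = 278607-157392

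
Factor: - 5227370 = -2^1*5^1 * 522737^1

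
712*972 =692064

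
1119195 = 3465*323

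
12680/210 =1268/21= 60.38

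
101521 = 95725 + 5796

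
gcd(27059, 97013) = 1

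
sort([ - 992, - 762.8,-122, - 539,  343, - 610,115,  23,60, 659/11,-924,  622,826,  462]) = [ - 992, - 924,-762.8, - 610, - 539, - 122, 23,659/11,60,115,343,462,  622,826 ]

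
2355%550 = 155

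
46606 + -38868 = 7738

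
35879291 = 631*56861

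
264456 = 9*29384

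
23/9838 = 23/9838  =  0.00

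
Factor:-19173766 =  - 2^1*23^1*416821^1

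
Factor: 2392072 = 2^3 * 103^1*2903^1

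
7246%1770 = 166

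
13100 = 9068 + 4032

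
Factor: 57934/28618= 41^(  -  1)*83^1 = 83/41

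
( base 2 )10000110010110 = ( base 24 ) em6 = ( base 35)70N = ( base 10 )8598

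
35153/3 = 11717+2/3 = 11717.67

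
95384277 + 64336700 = 159720977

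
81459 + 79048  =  160507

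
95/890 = 19/178 = 0.11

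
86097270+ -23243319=62853951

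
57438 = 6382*9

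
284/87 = 3 + 23/87=3.26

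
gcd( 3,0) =3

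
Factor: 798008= 2^3*23^1*4337^1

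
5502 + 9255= 14757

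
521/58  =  521/58= 8.98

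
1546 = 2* 773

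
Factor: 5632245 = 3^2*5^1*47^1 * 2663^1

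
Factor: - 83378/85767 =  - 2^1*3^(  -  1 )*11^( - 1)*23^( - 1)*47^1*113^( - 1)*887^1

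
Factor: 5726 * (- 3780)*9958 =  - 2^4*3^3*5^1 * 7^2 * 13^1*383^1 * 409^1 = -215533740240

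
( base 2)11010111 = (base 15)E5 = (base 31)6t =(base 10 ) 215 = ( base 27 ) 7Q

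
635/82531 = 635/82531 = 0.01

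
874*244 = 213256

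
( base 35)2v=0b1100101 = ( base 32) 35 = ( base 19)56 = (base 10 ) 101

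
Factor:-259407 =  - 3^2 * 19^1*37^1 *41^1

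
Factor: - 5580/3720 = -2^( - 1)*3^1 =- 3/2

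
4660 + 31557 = 36217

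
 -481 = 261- 742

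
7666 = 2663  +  5003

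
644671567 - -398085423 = 1042756990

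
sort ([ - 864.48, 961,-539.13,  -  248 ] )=[-864.48, - 539.13, - 248, 961 ]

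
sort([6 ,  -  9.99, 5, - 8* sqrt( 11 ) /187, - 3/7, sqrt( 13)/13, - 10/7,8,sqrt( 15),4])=[  -  9.99, - 10/7,- 3/7, - 8*sqrt( 11)/187,sqrt( 13 )/13,sqrt (15 ), 4 , 5,6,  8 ] 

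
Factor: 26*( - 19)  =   - 2^1*13^1 * 19^1 = - 494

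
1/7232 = 1/7232=0.00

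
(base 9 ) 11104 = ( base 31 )7KS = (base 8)16317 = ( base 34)6cv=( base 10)7375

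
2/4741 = 2/4741  =  0.00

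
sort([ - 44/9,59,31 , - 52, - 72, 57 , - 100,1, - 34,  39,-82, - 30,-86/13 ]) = [ - 100 , - 82, - 72,-52 , - 34, - 30,-86/13, - 44/9,1, 31, 39,57 , 59]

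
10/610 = 1/61 = 0.02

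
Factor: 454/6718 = 227^1*3359^( - 1) = 227/3359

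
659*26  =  17134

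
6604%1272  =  244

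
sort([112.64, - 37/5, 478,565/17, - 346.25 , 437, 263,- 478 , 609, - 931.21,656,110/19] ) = [ - 931.21 , - 478, - 346.25, -37/5, 110/19,  565/17,112.64, 263,437,  478, 609,656]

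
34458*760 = 26188080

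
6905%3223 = 459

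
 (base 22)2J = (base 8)77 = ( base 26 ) 2b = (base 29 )25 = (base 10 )63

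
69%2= 1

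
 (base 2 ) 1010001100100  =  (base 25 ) 88k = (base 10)5220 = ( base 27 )749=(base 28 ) 6IC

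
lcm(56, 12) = 168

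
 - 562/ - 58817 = 562/58817 = 0.01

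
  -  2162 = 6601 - 8763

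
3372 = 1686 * 2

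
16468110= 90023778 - 73555668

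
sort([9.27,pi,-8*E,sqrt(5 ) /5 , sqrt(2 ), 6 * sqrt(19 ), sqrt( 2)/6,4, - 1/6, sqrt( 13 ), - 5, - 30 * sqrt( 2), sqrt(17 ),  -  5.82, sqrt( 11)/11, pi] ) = [ - 30*sqrt( 2) , - 8*E, -5.82, -5, - 1/6,sqrt(2)/6 , sqrt( 11)/11, sqrt( 5) /5,sqrt(2), pi, pi,sqrt ( 13), 4, sqrt(17), 9.27,6*sqrt( 19)]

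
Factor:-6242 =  - 2^1*3121^1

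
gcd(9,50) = 1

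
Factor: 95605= 5^1*19121^1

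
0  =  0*50459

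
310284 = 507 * 612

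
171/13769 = 171/13769 = 0.01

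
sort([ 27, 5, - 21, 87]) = [ - 21, 5, 27,87]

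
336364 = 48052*7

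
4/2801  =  4/2801= 0.00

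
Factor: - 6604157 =-7^1*41^1*23011^1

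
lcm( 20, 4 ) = 20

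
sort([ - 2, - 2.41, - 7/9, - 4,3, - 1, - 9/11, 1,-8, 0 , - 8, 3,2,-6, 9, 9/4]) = [ - 8, -8, - 6, - 4, -2.41, - 2, - 1 , - 9/11, - 7/9,0, 1, 2, 9/4,3 , 3,  9 ] 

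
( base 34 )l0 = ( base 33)LL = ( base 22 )1AA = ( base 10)714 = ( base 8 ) 1312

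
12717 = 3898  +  8819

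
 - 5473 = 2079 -7552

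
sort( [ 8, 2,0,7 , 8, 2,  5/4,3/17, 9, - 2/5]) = [ - 2/5, 0, 3/17,5/4, 2, 2, 7, 8,8,9 ]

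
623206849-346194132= 277012717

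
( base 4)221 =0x29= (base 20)21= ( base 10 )41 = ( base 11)38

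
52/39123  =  52/39123=0.00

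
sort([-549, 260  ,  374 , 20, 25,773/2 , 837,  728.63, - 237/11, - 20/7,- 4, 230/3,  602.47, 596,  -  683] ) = [  -  683,  -  549 ,-237/11,- 4, - 20/7,  20, 25, 230/3,260,374, 773/2,596, 602.47, 728.63,837 ]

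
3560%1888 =1672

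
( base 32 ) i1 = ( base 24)101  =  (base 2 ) 1001000001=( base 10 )577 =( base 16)241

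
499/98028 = 499/98028 = 0.01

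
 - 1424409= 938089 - 2362498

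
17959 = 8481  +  9478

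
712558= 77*9254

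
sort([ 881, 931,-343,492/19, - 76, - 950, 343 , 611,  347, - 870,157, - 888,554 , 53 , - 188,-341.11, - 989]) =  [ - 989, - 950, - 888,- 870,-343,-341.11 , - 188,  -  76,492/19, 53,157,343,347,554,611,881,931]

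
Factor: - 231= -3^1*7^1*11^1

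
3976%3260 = 716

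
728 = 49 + 679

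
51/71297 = 51/71297=0.00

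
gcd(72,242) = 2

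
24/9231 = 8/3077 = 0.00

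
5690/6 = 948 + 1/3 = 948.33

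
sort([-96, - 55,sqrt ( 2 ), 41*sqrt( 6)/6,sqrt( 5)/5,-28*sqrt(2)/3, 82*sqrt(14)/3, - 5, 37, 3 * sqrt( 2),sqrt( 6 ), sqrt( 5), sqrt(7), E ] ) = [ - 96, - 55,-28*sqrt(2)/3, - 5, sqrt(5 ) /5,sqrt(2),sqrt(5), sqrt( 6), sqrt (7), E,3 * sqrt( 2), 41*sqrt(6) /6, 37, 82*sqrt( 14) /3 ] 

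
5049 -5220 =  -171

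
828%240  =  108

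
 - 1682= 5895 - 7577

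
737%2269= 737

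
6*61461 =368766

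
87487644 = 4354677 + 83132967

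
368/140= 92/35 = 2.63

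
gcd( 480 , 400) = 80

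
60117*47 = 2825499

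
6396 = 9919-3523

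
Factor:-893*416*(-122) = 45321536= 2^6 * 13^1*19^1*47^1*61^1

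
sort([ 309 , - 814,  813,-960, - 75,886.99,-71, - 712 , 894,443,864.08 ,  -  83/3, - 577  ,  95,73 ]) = [ - 960, - 814, -712, -577, - 75 ,-71,  -  83/3,73,95, 309,443, 813,864.08, 886.99,894 ] 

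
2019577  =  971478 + 1048099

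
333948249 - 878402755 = -544454506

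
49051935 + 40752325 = 89804260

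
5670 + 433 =6103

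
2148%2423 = 2148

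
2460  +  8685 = 11145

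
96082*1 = 96082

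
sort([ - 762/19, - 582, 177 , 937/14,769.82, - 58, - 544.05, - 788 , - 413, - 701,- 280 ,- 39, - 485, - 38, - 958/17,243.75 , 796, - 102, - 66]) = [ - 788, - 701, - 582, - 544.05, - 485, - 413 ,  -  280, - 102, - 66, - 58, - 958/17,  -  762/19 , - 39, - 38,937/14,177,243.75,769.82, 796 ] 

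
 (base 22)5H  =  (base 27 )4j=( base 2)1111111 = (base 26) 4N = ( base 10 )127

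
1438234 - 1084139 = 354095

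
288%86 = 30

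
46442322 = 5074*9153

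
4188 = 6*698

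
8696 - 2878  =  5818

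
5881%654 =649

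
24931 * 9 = 224379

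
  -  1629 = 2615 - 4244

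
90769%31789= 27191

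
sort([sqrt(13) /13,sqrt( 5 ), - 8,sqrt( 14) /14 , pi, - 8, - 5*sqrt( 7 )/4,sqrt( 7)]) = [- 8,-8, - 5*sqrt( 7 )/4,sqrt( 14)/14 , sqrt( 13 )/13,sqrt( 5), sqrt( 7),pi] 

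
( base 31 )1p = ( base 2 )111000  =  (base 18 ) 32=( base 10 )56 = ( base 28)20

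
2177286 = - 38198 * (- 57)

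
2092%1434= 658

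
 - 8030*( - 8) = 64240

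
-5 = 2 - 7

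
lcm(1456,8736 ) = 8736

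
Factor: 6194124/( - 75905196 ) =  -3^2*83^1*691^1*1619^( -1) * 3907^ ( - 1) = - 516177/6325433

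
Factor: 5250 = 2^1 * 3^1*5^3*7^1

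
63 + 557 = 620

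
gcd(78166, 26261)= 1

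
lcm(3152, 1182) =9456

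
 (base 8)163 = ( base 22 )55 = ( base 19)61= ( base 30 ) 3p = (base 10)115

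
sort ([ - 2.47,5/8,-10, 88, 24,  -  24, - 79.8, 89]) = [ - 79.8 , - 24,-10, - 2.47,5/8, 24, 88, 89 ]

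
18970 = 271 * 70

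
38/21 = 38/21 = 1.81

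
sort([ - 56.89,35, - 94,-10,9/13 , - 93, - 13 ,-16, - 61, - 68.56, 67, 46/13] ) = [ - 94, -93, - 68.56, -61 , - 56.89, - 16, - 13, - 10,  9/13, 46/13, 35,67 ] 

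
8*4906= 39248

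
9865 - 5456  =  4409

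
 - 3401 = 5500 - 8901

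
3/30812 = 3/30812 = 0.00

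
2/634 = 1/317 = 0.00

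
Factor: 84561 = 3^1*71^1*397^1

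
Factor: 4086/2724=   3/2  =  2^ ( - 1 )*3^1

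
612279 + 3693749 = 4306028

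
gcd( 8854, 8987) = 19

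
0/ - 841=0/1  =  - 0.00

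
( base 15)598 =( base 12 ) 898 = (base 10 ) 1268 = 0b10011110100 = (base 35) 118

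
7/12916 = 7/12916= 0.00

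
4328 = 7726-3398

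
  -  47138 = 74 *( - 637)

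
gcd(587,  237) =1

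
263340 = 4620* 57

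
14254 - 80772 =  -66518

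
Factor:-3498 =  - 2^1*3^1 * 11^1 * 53^1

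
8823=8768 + 55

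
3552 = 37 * 96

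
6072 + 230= 6302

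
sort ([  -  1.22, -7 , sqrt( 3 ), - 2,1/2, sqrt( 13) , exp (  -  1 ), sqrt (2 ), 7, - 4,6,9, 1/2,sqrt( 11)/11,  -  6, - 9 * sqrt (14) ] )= [-9*sqrt( 14 ), - 7,-6, - 4, - 2, - 1.22, sqrt( 11 ) /11,  exp( - 1) , 1/2,1/2,sqrt( 2 ),sqrt (3 ),sqrt( 13) , 6, 7,  9]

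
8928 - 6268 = 2660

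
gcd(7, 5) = 1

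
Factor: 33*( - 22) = -2^1*3^1*11^2 = - 726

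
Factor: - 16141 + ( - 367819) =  - 383960=-2^3 * 5^1*29^1 * 331^1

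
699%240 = 219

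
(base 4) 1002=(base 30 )26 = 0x42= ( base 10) 66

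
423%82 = 13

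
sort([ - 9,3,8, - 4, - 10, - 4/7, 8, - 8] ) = [ - 10, - 9,  -  8, - 4, - 4/7,3 , 8, 8]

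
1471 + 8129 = 9600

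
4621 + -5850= -1229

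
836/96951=836/96951 = 0.01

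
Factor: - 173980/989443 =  - 2^2* 5^1*7^( - 1 )*13^( - 1)*83^( - 1 ) * 131^(- 1 )*8699^1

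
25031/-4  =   - 6258+1/4 = - 6257.75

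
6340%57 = 13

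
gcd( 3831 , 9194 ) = 1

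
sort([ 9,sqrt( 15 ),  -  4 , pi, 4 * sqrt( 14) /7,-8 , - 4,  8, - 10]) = [ - 10,-8, - 4, - 4,4*sqrt(14)/7,pi,sqrt( 15),8,9]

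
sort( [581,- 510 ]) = [ - 510  ,  581] 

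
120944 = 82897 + 38047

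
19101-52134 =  - 33033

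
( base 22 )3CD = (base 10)1729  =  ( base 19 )4F0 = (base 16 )6C1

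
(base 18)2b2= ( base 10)848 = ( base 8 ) 1520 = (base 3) 1011102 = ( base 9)1142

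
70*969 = 67830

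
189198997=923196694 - 733997697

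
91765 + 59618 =151383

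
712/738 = 356/369  =  0.96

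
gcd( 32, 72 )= 8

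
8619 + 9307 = 17926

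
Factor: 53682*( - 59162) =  - 3175934484 = - 2^2*3^1* 23^1*389^1*29581^1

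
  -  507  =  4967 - 5474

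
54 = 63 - 9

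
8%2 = 0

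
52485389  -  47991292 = 4494097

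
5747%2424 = 899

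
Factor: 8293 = 8293^1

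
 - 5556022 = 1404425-6960447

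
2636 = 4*659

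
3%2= 1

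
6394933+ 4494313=10889246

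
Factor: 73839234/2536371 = 24613078/845457 = 2^1*3^(-1 )*7^1*23^(-1)*1061^1*1657^1*12253^( - 1 )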